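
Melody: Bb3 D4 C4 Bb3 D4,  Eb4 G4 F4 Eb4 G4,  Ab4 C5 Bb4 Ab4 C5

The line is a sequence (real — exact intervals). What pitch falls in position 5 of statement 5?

The unit is 5 notes. Position-5 pitches of the 3 shown cells: D4, G4, C5.
Each moves up a 4th. Continuing: F5 → Bb5.

Bb5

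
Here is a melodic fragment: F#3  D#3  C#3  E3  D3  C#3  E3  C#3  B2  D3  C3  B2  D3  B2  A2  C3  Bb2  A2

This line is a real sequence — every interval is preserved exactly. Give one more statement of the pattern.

C3 A2 G2 Bb2 Ab2 G2

With a 6-note motive the entries are F#3, E3, D3, each down a 2nd from the previous.
Statement 4 starts on C3 and keeps the same exact contour: C3 A2 G2 Bb2 Ab2 G2.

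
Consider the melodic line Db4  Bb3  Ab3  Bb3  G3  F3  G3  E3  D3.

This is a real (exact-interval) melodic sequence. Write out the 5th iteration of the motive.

C#3 A#2 G#2

The 3-note cells begin on Db4, Bb3, G3 — each down a 3rd from the last.
Carrying on: E3 → C#3.
Statement 5 starts on C#3 and keeps the same exact contour: C#3 A#2 G#2.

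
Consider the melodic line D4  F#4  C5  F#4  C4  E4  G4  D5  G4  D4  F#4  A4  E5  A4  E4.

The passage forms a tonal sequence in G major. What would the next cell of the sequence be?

G4 B4 F#5 B4 F#4

Taking 5-note groups, the heads are D4, E4, F#4: the pattern moves up a 2nd.
So cell 4 is G4 B4 F#5 B4 F#4.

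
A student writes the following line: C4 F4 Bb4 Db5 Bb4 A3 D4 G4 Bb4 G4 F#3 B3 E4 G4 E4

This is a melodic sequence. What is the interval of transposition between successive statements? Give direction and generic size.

down a 3rd

Unit = 5 notes; the statements start on C4, A3, F#3, moving down a 3rd each time.
C4 to A3 is down a 3rd.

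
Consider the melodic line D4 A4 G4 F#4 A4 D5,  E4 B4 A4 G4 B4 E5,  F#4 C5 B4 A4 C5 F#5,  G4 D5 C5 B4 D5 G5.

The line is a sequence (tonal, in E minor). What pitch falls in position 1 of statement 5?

The unit is 6 notes. Position-1 pitches of the 4 shown cells: D4, E4, F#4, G4.
From G4, up a 2nd gives A4.

A4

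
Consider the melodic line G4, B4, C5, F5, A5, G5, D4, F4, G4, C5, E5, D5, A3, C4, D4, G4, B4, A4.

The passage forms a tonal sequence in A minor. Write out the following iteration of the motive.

E3 G3 A3 D4 F4 E4

The 6-note cells begin on G4, D4, A3 — each down a 4th from the last.
So cell 4 is E3 G3 A3 D4 F4 E4.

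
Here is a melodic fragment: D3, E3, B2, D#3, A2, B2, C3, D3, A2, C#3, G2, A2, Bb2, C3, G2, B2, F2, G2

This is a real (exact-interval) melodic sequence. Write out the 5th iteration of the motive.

Gb2 Ab2 Eb2 G2 Db2 Eb2

Unit = 6 notes; the statements start on D3, C3, Bb2, moving down a 2nd each time.
Extending down a 2nd: Ab2 → Gb2.
From Gb2 the exact shape gives Gb2 Ab2 Eb2 G2 Db2 Eb2.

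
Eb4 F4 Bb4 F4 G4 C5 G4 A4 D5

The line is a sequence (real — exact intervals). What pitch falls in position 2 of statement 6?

With 3-note cells, note 2 of each statement runs F4, G4, A4.
Extending up a 2nd: B4 → C#5 → D#5.

D#5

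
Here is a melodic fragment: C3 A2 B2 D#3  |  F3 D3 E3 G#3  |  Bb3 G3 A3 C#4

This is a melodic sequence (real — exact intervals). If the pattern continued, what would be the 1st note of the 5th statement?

Ab4

Grouping in 4s, the 1st note of each cell is C3, F3, Bb3.
Each moves up a 4th. Continuing: Eb4 → Ab4.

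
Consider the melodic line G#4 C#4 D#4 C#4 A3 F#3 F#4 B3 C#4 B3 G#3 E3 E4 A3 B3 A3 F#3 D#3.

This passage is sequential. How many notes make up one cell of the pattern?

6

Try groups of 6 (3 cells in 18 notes):
G#4 C#4 D#4 C#4 A3 F#3 | F#4 B3 C#4 B3 G#3 E3 | E4 A3 B3 A3 F#3 D#3
Every group is a transposition down a 2nd of the one before; no shorter unit works.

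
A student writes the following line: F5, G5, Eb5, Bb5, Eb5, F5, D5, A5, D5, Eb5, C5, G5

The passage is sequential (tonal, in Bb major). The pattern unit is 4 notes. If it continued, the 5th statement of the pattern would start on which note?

Taking 4-note groups, the heads are F5, Eb5, D5: the pattern moves down a 2nd.
Continuing: C5 → Bb4. Statement 5 starts on Bb4.

Bb4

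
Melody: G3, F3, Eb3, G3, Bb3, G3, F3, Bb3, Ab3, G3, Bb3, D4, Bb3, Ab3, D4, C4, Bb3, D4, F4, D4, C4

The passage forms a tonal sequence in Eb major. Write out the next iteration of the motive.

Taking 7-note groups, the heads are G3, Bb3, D4: the pattern moves up a 3rd.
From F4 the diatonic shape gives F4 Eb4 D4 F4 Ab4 F4 Eb4.

F4 Eb4 D4 F4 Ab4 F4 Eb4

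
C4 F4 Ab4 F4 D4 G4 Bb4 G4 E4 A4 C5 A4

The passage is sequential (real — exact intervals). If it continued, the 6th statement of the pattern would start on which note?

A#4

The 4-note cells begin on C4, D4, E4 — each up a 2nd from the last.
Continuing: F#4 → G#4 → A#4. Statement 6 starts on A#4.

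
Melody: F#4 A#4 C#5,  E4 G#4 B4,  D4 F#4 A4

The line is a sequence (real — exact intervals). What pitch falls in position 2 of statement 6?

With 3-note cells, note 2 of each statement runs A#4, G#4, F#4.
Carrying that down a 2nd forward: E4 → D4 → C4.

C4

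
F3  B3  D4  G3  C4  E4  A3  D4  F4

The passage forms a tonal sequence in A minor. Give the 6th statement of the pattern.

The 3-note cells begin on F3, G3, A3 — each up a 2nd from the last.
Carrying on: B3 → C4 → D4.
Statement 6 starts on D4 and keeps the same diatonic contour: D4 G4 B4.

D4 G4 B4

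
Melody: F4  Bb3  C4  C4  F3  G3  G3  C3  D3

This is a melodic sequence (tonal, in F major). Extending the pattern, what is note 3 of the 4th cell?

A2

With 3-note cells, note 3 of each statement runs C4, G3, D3.
One more down a 4th gives A2.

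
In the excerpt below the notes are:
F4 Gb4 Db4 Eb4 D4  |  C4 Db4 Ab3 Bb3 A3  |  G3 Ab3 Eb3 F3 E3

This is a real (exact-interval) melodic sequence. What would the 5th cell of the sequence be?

The 5-note cells begin on F4, C4, G3 — each down a 4th from the last.
Extending down a 4th: D3 → A2.
Statement 5 starts on A2 and keeps the same exact contour: A2 Bb2 F2 G2 F#2.

A2 Bb2 F2 G2 F#2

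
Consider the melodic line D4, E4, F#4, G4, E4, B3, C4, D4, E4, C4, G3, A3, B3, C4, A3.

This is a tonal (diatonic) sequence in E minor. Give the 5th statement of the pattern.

C3 D3 E3 F#3 D3

The 5-note cells begin on D4, B3, G3 — each down a 3rd from the last.
Continuing the starts: E3 → C3.
From C3 the diatonic shape gives C3 D3 E3 F#3 D3.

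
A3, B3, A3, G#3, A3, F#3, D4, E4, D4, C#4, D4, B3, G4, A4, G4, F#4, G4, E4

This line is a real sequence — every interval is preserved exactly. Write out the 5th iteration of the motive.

The 6-note cells begin on A3, D4, G4 — each up a 4th from the last.
Continuing the starts: C5 → F5.
Statement 5 starts on F5 and keeps the same exact contour: F5 G5 F5 E5 F5 D5.

F5 G5 F5 E5 F5 D5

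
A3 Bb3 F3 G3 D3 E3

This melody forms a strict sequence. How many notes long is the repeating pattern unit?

Try groups of 2 (3 cells in 6 notes):
A3 Bb3 | F3 G3 | D3 E3
Every group is a transposition down a 3rd of the one before; no shorter unit works.

2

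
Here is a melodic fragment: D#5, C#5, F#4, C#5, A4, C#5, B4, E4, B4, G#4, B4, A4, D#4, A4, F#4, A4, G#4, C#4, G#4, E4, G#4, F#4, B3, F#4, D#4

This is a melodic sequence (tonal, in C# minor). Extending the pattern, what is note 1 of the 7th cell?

E4

With 5-note cells, note 1 of each statement runs D#5, C#5, B4, A4, G#4.
Extending down a 2nd: F#4 → E4.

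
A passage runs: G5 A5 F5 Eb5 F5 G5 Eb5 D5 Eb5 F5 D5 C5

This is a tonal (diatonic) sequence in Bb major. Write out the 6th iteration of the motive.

Unit = 4 notes; the statements start on G5, F5, Eb5, moving down a 2nd each time.
Extending down a 2nd: D5 → C5 → Bb4.
So cell 6 is Bb4 C5 A4 G4.

Bb4 C5 A4 G4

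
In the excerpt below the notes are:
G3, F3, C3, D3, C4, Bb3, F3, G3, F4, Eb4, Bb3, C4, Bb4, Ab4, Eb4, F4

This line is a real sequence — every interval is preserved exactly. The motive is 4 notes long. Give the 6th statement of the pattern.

The 4-note cells begin on G3, C4, F4, Bb4 — each up a 4th from the last.
Carrying on: Eb5 → Ab5.
From Ab5 the exact shape gives Ab5 Gb5 Db5 Eb5.

Ab5 Gb5 Db5 Eb5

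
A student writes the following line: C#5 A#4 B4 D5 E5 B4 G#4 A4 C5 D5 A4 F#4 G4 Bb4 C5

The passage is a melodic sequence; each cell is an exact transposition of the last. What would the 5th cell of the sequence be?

The 5-note cells begin on C#5, B4, A4 — each down a 2nd from the last.
Continuing the starts: G4 → F4.
So cell 5 is F4 D4 Eb4 Gb4 Ab4.

F4 D4 Eb4 Gb4 Ab4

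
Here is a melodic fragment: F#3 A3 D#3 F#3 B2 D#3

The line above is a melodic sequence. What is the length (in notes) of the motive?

2

There are 6 notes; a 2-note unit gives 3 cells:
F#3 A3 | D#3 F#3 | B2 D#3
Each cell is the previous one down a 3rd — so the unit is 2 notes.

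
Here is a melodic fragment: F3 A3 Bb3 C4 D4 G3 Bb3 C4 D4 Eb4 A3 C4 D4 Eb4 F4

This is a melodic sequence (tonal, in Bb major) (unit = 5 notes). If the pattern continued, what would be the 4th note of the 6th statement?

A4

The unit is 5 notes. Position-4 pitches of the 3 shown cells: C4, D4, Eb4.
Carrying that up a 2nd forward: F4 → G4 → A4.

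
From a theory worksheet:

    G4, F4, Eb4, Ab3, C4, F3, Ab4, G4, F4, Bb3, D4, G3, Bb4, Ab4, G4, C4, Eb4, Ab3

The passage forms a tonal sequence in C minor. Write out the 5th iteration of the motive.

D5 C5 Bb4 Eb4 G4 C4

Taking 6-note groups, the heads are G4, Ab4, Bb4: the pattern moves up a 2nd.
Extending up a 2nd: C5 → D5.
So cell 5 is D5 C5 Bb4 Eb4 G4 C4.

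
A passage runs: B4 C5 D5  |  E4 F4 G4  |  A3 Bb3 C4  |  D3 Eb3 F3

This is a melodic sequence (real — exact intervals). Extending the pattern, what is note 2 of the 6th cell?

With 3-note cells, note 2 of each statement runs C5, F4, Bb3, Eb3.
Carrying that down a 5th forward: Ab2 → Db2.

Db2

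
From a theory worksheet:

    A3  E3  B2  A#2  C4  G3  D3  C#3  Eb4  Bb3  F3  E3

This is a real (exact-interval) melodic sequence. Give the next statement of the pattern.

Gb4 Db4 Ab3 G3

With a 4-note motive the entries are A3, C4, Eb4, each up a 3rd from the previous.
From Gb4 the exact shape gives Gb4 Db4 Ab3 G3.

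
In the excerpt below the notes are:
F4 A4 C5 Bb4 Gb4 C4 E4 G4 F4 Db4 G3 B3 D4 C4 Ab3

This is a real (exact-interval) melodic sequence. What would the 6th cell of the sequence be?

The 5-note cells begin on F4, C4, G3 — each down a 4th from the last.
Extending down a 4th: D3 → A2 → E2.
From E2 the exact shape gives E2 G#2 B2 A2 F2.

E2 G#2 B2 A2 F2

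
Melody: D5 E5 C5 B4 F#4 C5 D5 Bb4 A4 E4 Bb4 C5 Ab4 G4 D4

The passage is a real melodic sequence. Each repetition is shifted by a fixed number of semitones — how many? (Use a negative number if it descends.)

-2

Taking 5-note groups, the heads are D5, C5, Bb4: the pattern moves down a 2nd.
D5→C5 is 72 − 74 = -2 semitones.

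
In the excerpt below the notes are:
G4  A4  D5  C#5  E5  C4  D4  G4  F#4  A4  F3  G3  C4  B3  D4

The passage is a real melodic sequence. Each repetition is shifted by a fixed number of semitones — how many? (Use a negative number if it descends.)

Unit = 5 notes; the statements start on G4, C4, F3, moving down a 5th each time.
Counting half-steps from G4 to C4: -7.

-7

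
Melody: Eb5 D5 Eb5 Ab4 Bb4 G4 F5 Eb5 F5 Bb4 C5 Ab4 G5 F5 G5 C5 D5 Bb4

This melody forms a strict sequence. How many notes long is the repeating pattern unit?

18 notes total. Splitting into 3 groups of 6:
Eb5 D5 Eb5 Ab4 Bb4 G4 | F5 Eb5 F5 Bb4 C5 Ab4 | G5 F5 G5 C5 D5 Bb4
Each cell is the previous one up a 2nd — so the unit is 6 notes.

6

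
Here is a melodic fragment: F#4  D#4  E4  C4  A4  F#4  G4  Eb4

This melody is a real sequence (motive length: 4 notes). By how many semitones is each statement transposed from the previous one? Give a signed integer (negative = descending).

With a 4-note motive the entries are F#4, A4, each up a 3rd from the previous.
Counting half-steps from F#4 to A4: 3.

3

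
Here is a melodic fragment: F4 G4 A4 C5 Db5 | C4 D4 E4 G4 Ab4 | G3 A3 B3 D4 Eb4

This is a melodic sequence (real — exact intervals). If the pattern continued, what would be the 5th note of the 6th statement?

Grouping in 5s, the 5th note of each cell is Db5, Ab4, Eb4.
Carrying that down a 4th forward: Bb3 → F3 → C3.

C3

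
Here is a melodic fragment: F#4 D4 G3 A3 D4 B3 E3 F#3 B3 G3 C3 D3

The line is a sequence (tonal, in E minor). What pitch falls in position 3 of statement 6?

D2

The unit is 4 notes. Position-3 pitches of the 3 shown cells: G3, E3, C3.
Extending down a 3rd: A2 → F#2 → D2.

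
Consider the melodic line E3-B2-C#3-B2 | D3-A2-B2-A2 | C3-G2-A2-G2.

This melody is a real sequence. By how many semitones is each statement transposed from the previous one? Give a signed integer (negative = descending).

-2

Unit = 4 notes; the statements start on E3, D3, C3, moving down a 2nd each time.
E3→D3 is 50 − 52 = -2 semitones.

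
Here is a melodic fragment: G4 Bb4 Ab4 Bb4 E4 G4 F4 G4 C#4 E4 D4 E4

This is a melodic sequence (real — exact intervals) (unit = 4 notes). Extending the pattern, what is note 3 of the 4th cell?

B3

The unit is 4 notes. Position-3 pitches of the 3 shown cells: Ab4, F4, D4.
From D4, down a 3rd gives B3.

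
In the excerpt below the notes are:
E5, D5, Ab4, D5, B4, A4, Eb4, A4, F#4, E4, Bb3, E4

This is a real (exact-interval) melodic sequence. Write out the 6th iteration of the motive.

Unit = 4 notes; the statements start on E5, B4, F#4, moving down a 4th each time.
Extending down a 4th: C#4 → G#3 → D#3.
From D#3 the exact shape gives D#3 C#3 G2 C#3.

D#3 C#3 G2 C#3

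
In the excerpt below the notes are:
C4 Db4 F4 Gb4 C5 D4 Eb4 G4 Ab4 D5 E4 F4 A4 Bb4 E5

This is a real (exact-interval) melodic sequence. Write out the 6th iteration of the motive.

A#4 B4 D#5 E5 A#5

Taking 5-note groups, the heads are C4, D4, E4: the pattern moves up a 2nd.
Carrying on: F#4 → G#4 → A#4.
From A#4 the exact shape gives A#4 B4 D#5 E5 A#5.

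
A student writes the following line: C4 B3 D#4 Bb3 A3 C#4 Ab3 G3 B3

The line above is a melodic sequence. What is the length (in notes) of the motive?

There are 9 notes; a 3-note unit gives 3 cells:
C4 B3 D#4 | Bb3 A3 C#4 | Ab3 G3 B3
Every group is a transposition down a 2nd of the one before; no shorter unit works.

3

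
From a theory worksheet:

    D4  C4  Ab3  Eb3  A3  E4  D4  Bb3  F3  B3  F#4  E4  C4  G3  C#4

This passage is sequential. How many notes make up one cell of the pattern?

5

There are 15 notes; a 5-note unit gives 3 cells:
D4 C4 Ab3 Eb3 A3 | E4 D4 Bb3 F3 B3 | F#4 E4 C4 G3 C#4
Each cell is the previous one up a 2nd — so the unit is 5 notes.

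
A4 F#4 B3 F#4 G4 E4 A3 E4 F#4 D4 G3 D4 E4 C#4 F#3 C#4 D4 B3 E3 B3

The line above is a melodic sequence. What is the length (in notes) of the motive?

20 notes total. Splitting into 5 groups of 4:
A4 F#4 B3 F#4 | G4 E4 A3 E4 | F#4 D4 G3 D4 | E4 C#4 F#3 C#4 | D4 B3 E3 B3
Every group is a transposition down a 2nd of the one before; no shorter unit works.

4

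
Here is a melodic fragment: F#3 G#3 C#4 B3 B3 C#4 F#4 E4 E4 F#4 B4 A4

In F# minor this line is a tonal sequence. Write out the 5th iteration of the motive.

D5 E5 A5 G#5

With a 4-note motive the entries are F#3, B3, E4, each up a 4th from the previous.
Carrying on: A4 → D5.
Statement 5 starts on D5 and keeps the same diatonic contour: D5 E5 A5 G#5.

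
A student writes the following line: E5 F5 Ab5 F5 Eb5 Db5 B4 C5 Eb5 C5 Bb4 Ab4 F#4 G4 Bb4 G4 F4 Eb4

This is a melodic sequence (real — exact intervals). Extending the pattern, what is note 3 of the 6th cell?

With 6-note cells, note 3 of each statement runs Ab5, Eb5, Bb4.
Each moves down a 4th. Continuing: F4 → C4 → G3.

G3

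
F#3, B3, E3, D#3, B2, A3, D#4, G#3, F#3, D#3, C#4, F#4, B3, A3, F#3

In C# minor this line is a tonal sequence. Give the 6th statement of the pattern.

With a 5-note motive the entries are F#3, A3, C#4, each up a 3rd from the previous.
Extending up a 3rd: E4 → G#4 → B4.
Statement 6 starts on B4 and keeps the same diatonic contour: B4 E5 A4 G#4 E4.

B4 E5 A4 G#4 E4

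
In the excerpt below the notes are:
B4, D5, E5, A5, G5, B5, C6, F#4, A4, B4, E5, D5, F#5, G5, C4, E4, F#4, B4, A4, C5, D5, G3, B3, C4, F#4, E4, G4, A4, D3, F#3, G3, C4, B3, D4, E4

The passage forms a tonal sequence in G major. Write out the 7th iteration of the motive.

Unit = 7 notes; the statements start on B4, F#4, C4, G3, D3, moving down a 4th each time.
Extending down a 4th: A2 → E2.
Statement 7 starts on E2 and keeps the same diatonic contour: E2 G2 A2 D3 C3 E3 F#3.

E2 G2 A2 D3 C3 E3 F#3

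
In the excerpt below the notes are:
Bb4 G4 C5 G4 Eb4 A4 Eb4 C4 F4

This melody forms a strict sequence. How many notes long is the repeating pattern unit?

9 notes total. Splitting into 3 groups of 3:
Bb4 G4 C5 | G4 Eb4 A4 | Eb4 C4 F4
Every group is a transposition down a 3rd of the one before; no shorter unit works.

3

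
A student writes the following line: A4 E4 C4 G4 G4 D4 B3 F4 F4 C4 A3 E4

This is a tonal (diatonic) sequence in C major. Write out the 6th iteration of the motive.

The 4-note cells begin on A4, G4, F4 — each down a 2nd from the last.
Carrying on: E4 → D4 → C4.
Statement 6 starts on C4 and keeps the same diatonic contour: C4 G3 E3 B3.

C4 G3 E3 B3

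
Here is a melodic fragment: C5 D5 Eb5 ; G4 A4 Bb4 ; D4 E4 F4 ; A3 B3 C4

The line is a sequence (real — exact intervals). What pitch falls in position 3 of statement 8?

With 3-note cells, note 3 of each statement runs Eb5, Bb4, F4, C4.
Carrying that down a 4th forward: G3 → D3 → A2 → E2.

E2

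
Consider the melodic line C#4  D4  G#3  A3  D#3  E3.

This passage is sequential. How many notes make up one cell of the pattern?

2

6 notes total. Splitting into 3 groups of 2:
C#4 D4 | G#3 A3 | D#3 E3
Every group is a transposition down a 4th of the one before; no shorter unit works.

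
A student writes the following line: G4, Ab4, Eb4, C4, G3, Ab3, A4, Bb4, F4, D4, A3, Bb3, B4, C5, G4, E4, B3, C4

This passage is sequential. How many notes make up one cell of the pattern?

Try groups of 6 (3 cells in 18 notes):
G4 Ab4 Eb4 C4 G3 Ab3 | A4 Bb4 F4 D4 A3 Bb3 | B4 C5 G4 E4 B3 C4
That's a consistent up a 2nd shift per cell, and no other grouping gives one.

6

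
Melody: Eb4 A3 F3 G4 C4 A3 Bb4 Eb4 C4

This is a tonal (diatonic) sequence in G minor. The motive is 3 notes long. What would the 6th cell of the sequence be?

With a 3-note motive the entries are Eb4, G4, Bb4, each up a 3rd from the previous.
Extending up a 3rd: D5 → F5 → A5.
Statement 6 starts on A5 and keeps the same diatonic contour: A5 D5 Bb4.

A5 D5 Bb4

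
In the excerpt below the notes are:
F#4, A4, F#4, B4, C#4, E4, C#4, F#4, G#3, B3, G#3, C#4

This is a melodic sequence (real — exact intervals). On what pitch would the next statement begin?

D#3

Taking 4-note groups, the heads are F#4, C#4, G#3: the pattern moves down a 4th.
One more step down a 4th gives D#3.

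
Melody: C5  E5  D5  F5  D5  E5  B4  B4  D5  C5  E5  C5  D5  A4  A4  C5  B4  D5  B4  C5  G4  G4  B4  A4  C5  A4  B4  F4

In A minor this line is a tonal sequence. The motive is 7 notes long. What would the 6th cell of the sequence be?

Unit = 7 notes; the statements start on C5, B4, A4, G4, moving down a 2nd each time.
Extending down a 2nd: F4 → E4.
So cell 6 is E4 G4 F4 A4 F4 G4 D4.

E4 G4 F4 A4 F4 G4 D4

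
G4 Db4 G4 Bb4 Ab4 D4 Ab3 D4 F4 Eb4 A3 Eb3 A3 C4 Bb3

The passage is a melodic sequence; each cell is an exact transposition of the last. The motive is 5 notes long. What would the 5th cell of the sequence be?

B2 F2 B2 D3 C3

Unit = 5 notes; the statements start on G4, D4, A3, moving down a 4th each time.
Continuing the starts: E3 → B2.
So cell 5 is B2 F2 B2 D3 C3.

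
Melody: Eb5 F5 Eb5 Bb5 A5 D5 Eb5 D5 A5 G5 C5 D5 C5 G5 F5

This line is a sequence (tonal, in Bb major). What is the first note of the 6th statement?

Taking 5-note groups, the heads are Eb5, D5, C5: the pattern moves down a 2nd.
Extending the heads down a 2nd: Bb4 → A4 → G4.

G4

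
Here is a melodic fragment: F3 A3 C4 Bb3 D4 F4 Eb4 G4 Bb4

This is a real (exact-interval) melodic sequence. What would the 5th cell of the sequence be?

The 3-note cells begin on F3, Bb3, Eb4 — each up a 4th from the last.
Continuing the starts: Ab4 → Db5.
So cell 5 is Db5 F5 Ab5.

Db5 F5 Ab5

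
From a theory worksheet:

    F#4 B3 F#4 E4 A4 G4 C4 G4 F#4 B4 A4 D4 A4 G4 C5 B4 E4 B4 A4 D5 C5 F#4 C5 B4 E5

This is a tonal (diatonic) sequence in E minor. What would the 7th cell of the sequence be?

With a 5-note motive the entries are F#4, G4, A4, B4, C5, each up a 2nd from the previous.
Extending up a 2nd: D5 → E5.
Statement 7 starts on E5 and keeps the same diatonic contour: E5 A4 E5 D5 G5.

E5 A4 E5 D5 G5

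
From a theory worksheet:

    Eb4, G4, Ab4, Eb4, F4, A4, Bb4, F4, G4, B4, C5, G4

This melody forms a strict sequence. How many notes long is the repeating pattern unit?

There are 12 notes; a 4-note unit gives 3 cells:
Eb4 G4 Ab4 Eb4 | F4 A4 Bb4 F4 | G4 B4 C5 G4
That's a consistent up a 2nd shift per cell, and no other grouping gives one.

4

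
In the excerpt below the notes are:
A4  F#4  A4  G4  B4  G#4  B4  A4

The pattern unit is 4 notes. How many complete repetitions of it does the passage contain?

8 notes in groups of 4 gives 8/4 = 2 statements.
Starts: A4, B4 — each up a 2nd.

2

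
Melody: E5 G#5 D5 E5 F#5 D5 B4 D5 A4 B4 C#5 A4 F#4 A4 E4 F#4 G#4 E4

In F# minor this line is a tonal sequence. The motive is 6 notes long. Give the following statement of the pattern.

C#4 E4 B3 C#4 D4 B3

Taking 6-note groups, the heads are E5, B4, F#4: the pattern moves down a 4th.
From C#4 the diatonic shape gives C#4 E4 B3 C#4 D4 B3.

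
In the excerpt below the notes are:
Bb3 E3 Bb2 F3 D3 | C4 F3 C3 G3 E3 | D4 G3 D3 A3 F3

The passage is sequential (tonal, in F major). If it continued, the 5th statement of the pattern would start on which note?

Unit = 5 notes; the statements start on Bb3, C4, D4, moving up a 2nd each time.
Extending the heads up a 2nd: E4 → F4.

F4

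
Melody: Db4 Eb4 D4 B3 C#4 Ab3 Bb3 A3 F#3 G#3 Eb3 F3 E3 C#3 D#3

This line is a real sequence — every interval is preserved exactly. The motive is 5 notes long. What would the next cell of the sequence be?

Bb2 C3 B2 G#2 A#2

Taking 5-note groups, the heads are Db4, Ab3, Eb3: the pattern moves down a 4th.
So cell 4 is Bb2 C3 B2 G#2 A#2.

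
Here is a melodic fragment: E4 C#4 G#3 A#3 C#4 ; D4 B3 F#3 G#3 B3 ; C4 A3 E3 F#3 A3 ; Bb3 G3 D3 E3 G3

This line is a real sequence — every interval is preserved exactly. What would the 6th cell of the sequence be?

Unit = 5 notes; the statements start on E4, D4, C4, Bb3, moving down a 2nd each time.
Continuing the starts: Ab3 → Gb3.
So cell 6 is Gb3 Eb3 Bb2 C3 Eb3.

Gb3 Eb3 Bb2 C3 Eb3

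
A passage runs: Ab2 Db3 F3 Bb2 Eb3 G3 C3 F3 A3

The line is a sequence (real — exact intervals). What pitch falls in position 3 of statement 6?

The unit is 3 notes. Position-3 pitches of the 3 shown cells: F3, G3, A3.
Each moves up a 2nd. Continuing: B3 → C#4 → D#4.

D#4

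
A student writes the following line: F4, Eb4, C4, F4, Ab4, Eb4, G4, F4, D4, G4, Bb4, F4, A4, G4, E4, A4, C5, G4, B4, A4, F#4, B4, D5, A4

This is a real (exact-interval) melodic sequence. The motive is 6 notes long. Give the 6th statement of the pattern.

Unit = 6 notes; the statements start on F4, G4, A4, B4, moving up a 2nd each time.
Carrying on: C#5 → D#5.
Statement 6 starts on D#5 and keeps the same exact contour: D#5 C#5 A#4 D#5 F#5 C#5.

D#5 C#5 A#4 D#5 F#5 C#5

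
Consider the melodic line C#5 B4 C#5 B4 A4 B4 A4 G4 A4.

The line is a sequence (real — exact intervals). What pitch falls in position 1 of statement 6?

Eb4

The unit is 3 notes. Position-1 pitches of the 3 shown cells: C#5, B4, A4.
Each moves down a 2nd. Continuing: G4 → F4 → Eb4.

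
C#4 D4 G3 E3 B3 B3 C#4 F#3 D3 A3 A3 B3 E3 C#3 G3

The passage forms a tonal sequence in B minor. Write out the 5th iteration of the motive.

F#3 G3 C#3 A2 E3

Unit = 5 notes; the statements start on C#4, B3, A3, moving down a 2nd each time.
Continuing the starts: G3 → F#3.
Statement 5 starts on F#3 and keeps the same diatonic contour: F#3 G3 C#3 A2 E3.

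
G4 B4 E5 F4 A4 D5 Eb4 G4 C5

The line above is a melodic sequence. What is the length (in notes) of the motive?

3

There are 9 notes; a 3-note unit gives 3 cells:
G4 B4 E5 | F4 A4 D5 | Eb4 G4 C5
Every group is a transposition down a 2nd of the one before; no shorter unit works.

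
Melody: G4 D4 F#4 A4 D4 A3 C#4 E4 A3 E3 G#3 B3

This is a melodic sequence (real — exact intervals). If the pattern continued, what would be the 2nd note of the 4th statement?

B2

The unit is 4 notes. Position-2 pitches of the 3 shown cells: D4, A3, E3.
One more down a 4th gives B2.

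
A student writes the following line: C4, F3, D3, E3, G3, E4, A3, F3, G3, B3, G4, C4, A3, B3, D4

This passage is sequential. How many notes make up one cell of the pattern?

There are 15 notes; a 5-note unit gives 3 cells:
C4 F3 D3 E3 G3 | E4 A3 F3 G3 B3 | G4 C4 A3 B3 D4
Every group is a transposition up a 3rd of the one before; no shorter unit works.

5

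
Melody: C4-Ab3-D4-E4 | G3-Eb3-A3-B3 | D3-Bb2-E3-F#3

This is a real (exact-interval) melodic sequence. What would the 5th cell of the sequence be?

Taking 4-note groups, the heads are C4, G3, D3: the pattern moves down a 4th.
Carrying on: A2 → E2.
From E2 the exact shape gives E2 C2 F#2 G#2.

E2 C2 F#2 G#2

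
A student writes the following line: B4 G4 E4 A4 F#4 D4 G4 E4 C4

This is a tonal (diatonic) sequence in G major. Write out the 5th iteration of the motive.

With a 3-note motive the entries are B4, A4, G4, each down a 2nd from the previous.
Continuing the starts: F#4 → E4.
So cell 5 is E4 C4 A3.

E4 C4 A3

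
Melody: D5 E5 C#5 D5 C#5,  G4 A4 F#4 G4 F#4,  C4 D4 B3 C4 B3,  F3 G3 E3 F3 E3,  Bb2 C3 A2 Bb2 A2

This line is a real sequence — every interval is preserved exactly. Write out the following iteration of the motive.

Eb2 F2 D2 Eb2 D2

With a 5-note motive the entries are D5, G4, C4, F3, Bb2, each down a 5th from the previous.
So cell 6 is Eb2 F2 D2 Eb2 D2.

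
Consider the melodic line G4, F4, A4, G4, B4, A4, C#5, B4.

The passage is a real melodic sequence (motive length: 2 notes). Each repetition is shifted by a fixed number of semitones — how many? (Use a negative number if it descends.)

Unit = 2 notes; the statements start on G4, A4, B4, C#5, moving up a 2nd each time.
G4→A4 is 69 − 67 = 2 semitones.

2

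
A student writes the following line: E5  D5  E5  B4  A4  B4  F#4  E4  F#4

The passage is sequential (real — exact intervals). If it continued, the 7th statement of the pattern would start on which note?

A#2

Unit = 3 notes; the statements start on E5, B4, F#4, moving down a 4th each time.
Extending the heads down a 4th: C#4 → G#3 → D#3 → A#2.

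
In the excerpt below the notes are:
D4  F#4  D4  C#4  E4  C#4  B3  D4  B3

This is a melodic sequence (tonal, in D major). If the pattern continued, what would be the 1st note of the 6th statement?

With 3-note cells, note 1 of each statement runs D4, C#4, B3.
Carrying that down a 2nd forward: A3 → G3 → F#3.

F#3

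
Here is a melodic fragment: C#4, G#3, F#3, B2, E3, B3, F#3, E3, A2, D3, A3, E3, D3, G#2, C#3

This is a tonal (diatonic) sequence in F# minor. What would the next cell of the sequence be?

G#3 D3 C#3 F#2 B2

With a 5-note motive the entries are C#4, B3, A3, each down a 2nd from the previous.
So cell 4 is G#3 D3 C#3 F#2 B2.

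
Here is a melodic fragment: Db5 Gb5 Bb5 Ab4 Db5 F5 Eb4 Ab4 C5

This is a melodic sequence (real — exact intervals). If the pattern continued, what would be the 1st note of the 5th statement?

F3

The unit is 3 notes. Position-1 pitches of the 3 shown cells: Db5, Ab4, Eb4.
Extending down a 4th: Bb3 → F3.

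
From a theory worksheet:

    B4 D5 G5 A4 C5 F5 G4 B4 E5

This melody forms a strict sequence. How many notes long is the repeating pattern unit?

Try groups of 3 (3 cells in 9 notes):
B4 D5 G5 | A4 C5 F5 | G4 B4 E5
That's a consistent down a 2nd shift per cell, and no other grouping gives one.

3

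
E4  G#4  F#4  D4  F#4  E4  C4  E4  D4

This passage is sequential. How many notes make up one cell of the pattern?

3

9 notes total. Splitting into 3 groups of 3:
E4 G#4 F#4 | D4 F#4 E4 | C4 E4 D4
Every group is a transposition down a 2nd of the one before; no shorter unit works.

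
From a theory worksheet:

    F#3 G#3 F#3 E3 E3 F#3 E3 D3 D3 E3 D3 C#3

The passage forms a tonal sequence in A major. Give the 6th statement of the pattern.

The 4-note cells begin on F#3, E3, D3 — each down a 2nd from the last.
Continuing the starts: C#3 → B2 → A2.
From A2 the diatonic shape gives A2 B2 A2 G#2.

A2 B2 A2 G#2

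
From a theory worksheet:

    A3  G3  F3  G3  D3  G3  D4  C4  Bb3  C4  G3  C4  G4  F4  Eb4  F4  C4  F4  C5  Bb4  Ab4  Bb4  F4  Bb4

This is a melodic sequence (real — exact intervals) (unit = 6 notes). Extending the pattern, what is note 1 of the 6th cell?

Grouping in 6s, the 1st note of each cell is A3, D4, G4, C5.
Carrying that up a 4th forward: F5 → Bb5.

Bb5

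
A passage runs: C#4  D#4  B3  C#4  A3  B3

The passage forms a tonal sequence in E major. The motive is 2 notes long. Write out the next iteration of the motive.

The 2-note cells begin on C#4, B3, A3 — each down a 2nd from the last.
Statement 4 starts on G#3 and keeps the same diatonic contour: G#3 A3.

G#3 A3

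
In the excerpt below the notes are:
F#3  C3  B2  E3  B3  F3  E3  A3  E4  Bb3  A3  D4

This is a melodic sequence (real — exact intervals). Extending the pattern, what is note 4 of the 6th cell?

F5

With 4-note cells, note 4 of each statement runs E3, A3, D4.
Extending up a 4th: G4 → C5 → F5.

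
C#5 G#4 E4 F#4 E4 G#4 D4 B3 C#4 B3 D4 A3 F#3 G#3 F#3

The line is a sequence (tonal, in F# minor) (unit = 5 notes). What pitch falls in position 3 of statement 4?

Grouping in 5s, the 3rd note of each cell is E4, B3, F#3.
Each moves down a 4th; the next is C#3.

C#3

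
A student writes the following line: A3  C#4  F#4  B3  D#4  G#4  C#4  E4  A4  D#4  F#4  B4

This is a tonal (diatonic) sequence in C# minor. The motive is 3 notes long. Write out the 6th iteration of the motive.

F#4 A4 D#5

With a 3-note motive the entries are A3, B3, C#4, D#4, each up a 2nd from the previous.
Carrying on: E4 → F#4.
So cell 6 is F#4 A4 D#5.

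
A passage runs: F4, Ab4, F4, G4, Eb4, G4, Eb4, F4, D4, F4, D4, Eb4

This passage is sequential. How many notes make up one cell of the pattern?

4

12 notes total. Splitting into 3 groups of 4:
F4 Ab4 F4 G4 | Eb4 G4 Eb4 F4 | D4 F4 D4 Eb4
Every group is a transposition down a 2nd of the one before; no shorter unit works.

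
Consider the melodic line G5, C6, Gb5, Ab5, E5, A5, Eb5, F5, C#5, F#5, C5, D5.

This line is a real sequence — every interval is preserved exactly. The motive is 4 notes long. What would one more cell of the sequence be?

Unit = 4 notes; the statements start on G5, E5, C#5, moving down a 3rd each time.
From A#4 the exact shape gives A#4 D#5 A4 B4.

A#4 D#5 A4 B4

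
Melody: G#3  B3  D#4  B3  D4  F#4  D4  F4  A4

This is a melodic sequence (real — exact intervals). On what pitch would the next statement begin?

F4

The 3-note cells begin on G#3, B3, D4 — each up a 3rd from the last.
The next head, up a 3rd from D4, is F4.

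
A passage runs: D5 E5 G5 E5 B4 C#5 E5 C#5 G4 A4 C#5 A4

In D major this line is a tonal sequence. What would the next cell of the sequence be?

With a 4-note motive the entries are D5, B4, G4, each down a 3rd from the previous.
Statement 4 starts on E4 and keeps the same diatonic contour: E4 F#4 A4 F#4.

E4 F#4 A4 F#4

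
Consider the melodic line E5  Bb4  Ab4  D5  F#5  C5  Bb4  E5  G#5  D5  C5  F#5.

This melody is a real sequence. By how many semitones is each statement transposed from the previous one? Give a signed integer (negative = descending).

2

Unit = 4 notes; the statements start on E5, F#5, G#5, moving up a 2nd each time.
Counting half-steps from E5 to F#5: 2.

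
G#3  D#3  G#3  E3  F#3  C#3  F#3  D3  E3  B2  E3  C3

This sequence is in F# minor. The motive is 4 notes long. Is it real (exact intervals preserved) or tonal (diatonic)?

Each cell has the same semitone pattern (-5, 5, -4) — intervals are preserved exactly.
And D#3 lies outside F# minor, so the sequence is real rather than tonal.

real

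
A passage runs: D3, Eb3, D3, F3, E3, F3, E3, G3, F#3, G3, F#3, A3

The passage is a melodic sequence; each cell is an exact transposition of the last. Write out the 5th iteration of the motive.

A#3 B3 A#3 C#4

With a 4-note motive the entries are D3, E3, F#3, each up a 2nd from the previous.
Carrying on: G#3 → A#3.
From A#3 the exact shape gives A#3 B3 A#3 C#4.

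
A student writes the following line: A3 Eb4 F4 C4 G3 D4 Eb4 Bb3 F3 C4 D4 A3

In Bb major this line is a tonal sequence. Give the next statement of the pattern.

With a 4-note motive the entries are A3, G3, F3, each down a 2nd from the previous.
So cell 4 is Eb3 Bb3 C4 G3.

Eb3 Bb3 C4 G3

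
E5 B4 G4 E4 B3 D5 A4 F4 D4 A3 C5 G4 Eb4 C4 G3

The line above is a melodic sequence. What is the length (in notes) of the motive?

5

There are 15 notes; a 5-note unit gives 3 cells:
E5 B4 G4 E4 B3 | D5 A4 F4 D4 A3 | C5 G4 Eb4 C4 G3
Each cell is the previous one down a 2nd — so the unit is 5 notes.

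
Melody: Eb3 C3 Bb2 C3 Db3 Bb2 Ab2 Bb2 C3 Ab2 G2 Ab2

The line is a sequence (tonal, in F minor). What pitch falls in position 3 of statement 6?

The unit is 4 notes. Position-3 pitches of the 3 shown cells: Bb2, Ab2, G2.
Extending down a 2nd: F2 → Eb2 → Db2.

Db2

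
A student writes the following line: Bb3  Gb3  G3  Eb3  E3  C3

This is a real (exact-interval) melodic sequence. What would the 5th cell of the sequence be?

A#2 F#2

With a 2-note motive the entries are Bb3, G3, E3, each down a 3rd from the previous.
Carrying on: C#3 → A#2.
So cell 5 is A#2 F#2.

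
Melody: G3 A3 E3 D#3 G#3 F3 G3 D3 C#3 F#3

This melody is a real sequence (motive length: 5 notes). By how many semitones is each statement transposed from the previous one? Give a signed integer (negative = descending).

-2

With a 5-note motive the entries are G3, F3, each down a 2nd from the previous.
G3 to F3 spans -2 semitones.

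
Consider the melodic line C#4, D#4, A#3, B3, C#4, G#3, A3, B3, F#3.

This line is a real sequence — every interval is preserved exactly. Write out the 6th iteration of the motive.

Eb3 F3 C3

Unit = 3 notes; the statements start on C#4, B3, A3, moving down a 2nd each time.
Extending down a 2nd: G3 → F3 → Eb3.
From Eb3 the exact shape gives Eb3 F3 C3.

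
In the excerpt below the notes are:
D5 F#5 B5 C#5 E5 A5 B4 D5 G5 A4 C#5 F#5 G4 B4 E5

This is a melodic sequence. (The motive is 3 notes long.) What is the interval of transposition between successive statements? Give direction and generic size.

Taking 3-note groups, the heads are D5, C#5, B4, A4, G4: the pattern moves down a 2nd.
From D5 to C#5: down a 2nd.

down a 2nd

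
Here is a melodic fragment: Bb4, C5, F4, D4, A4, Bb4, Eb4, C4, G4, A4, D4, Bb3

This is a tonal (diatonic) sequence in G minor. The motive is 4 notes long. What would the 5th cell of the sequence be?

Eb4 F4 Bb3 G3

Unit = 4 notes; the statements start on Bb4, A4, G4, moving down a 2nd each time.
Extending down a 2nd: F4 → Eb4.
Statement 5 starts on Eb4 and keeps the same diatonic contour: Eb4 F4 Bb3 G3.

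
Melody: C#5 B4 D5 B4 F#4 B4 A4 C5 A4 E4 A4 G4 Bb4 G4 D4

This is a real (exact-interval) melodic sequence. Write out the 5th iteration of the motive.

Unit = 5 notes; the statements start on C#5, B4, A4, moving down a 2nd each time.
Continuing the starts: G4 → F4.
From F4 the exact shape gives F4 Eb4 Gb4 Eb4 Bb3.

F4 Eb4 Gb4 Eb4 Bb3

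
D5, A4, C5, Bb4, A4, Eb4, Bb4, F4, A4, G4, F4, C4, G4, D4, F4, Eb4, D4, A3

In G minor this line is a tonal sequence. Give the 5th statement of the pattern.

Unit = 6 notes; the statements start on D5, Bb4, G4, moving down a 3rd each time.
Continuing the starts: Eb4 → C4.
Statement 5 starts on C4 and keeps the same diatonic contour: C4 G3 Bb3 A3 G3 D3.

C4 G3 Bb3 A3 G3 D3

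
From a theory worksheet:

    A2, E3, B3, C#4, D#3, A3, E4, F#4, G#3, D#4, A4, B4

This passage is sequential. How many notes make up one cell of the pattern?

4

There are 12 notes; a 4-note unit gives 3 cells:
A2 E3 B3 C#4 | D#3 A3 E4 F#4 | G#3 D#4 A4 B4
That's a consistent up a 4th shift per cell, and no other grouping gives one.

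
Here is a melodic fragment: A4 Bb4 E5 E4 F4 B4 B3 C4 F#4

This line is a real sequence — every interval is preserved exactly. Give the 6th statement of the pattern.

The 3-note cells begin on A4, E4, B3 — each down a 4th from the last.
Continuing the starts: F#3 → C#3 → G#2.
So cell 6 is G#2 A2 D#3.

G#2 A2 D#3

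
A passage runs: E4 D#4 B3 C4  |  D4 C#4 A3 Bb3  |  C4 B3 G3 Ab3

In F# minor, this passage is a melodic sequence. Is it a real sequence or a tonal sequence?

real

Each cell has the same semitone pattern (-1, -4, 1) — intervals are preserved exactly.
And D#4 lies outside F# minor, so the sequence is real rather than tonal.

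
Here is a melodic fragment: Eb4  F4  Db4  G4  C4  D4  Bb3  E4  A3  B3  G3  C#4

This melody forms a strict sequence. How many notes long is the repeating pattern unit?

Try groups of 4 (3 cells in 12 notes):
Eb4 F4 Db4 G4 | C4 D4 Bb3 E4 | A3 B3 G3 C#4
Every group is a transposition down a 3rd of the one before; no shorter unit works.

4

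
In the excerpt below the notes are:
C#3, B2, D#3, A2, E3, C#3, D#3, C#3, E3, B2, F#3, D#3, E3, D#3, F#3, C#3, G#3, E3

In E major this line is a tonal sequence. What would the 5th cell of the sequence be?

G#3 F#3 A3 E3 B3 G#3

The 6-note cells begin on C#3, D#3, E3 — each up a 2nd from the last.
Continuing the starts: F#3 → G#3.
From G#3 the diatonic shape gives G#3 F#3 A3 E3 B3 G#3.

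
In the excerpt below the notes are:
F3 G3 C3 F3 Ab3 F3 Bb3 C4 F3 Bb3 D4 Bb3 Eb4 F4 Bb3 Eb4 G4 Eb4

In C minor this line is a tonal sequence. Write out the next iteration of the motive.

The 6-note cells begin on F3, Bb3, Eb4 — each up a 4th from the last.
So cell 4 is Ab4 Bb4 Eb4 Ab4 C5 Ab4.

Ab4 Bb4 Eb4 Ab4 C5 Ab4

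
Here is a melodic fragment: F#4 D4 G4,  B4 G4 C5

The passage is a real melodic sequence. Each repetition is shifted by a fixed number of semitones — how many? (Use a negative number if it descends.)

The 3-note cells begin on F#4, B4 — each up a 4th from the last.
Counting half-steps from F#4 to B4: 5.

5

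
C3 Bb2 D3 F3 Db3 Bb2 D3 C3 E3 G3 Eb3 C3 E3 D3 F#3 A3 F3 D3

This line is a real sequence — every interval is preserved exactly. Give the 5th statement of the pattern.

G#3 F#3 A#3 C#4 A3 F#3

Taking 6-note groups, the heads are C3, D3, E3: the pattern moves up a 2nd.
Carrying on: F#3 → G#3.
From G#3 the exact shape gives G#3 F#3 A#3 C#4 A3 F#3.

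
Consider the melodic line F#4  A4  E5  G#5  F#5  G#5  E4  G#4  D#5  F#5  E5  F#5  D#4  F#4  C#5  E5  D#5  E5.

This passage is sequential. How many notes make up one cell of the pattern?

Try groups of 6 (3 cells in 18 notes):
F#4 A4 E5 G#5 F#5 G#5 | E4 G#4 D#5 F#5 E5 F#5 | D#4 F#4 C#5 E5 D#5 E5
Each cell is the previous one down a 2nd — so the unit is 6 notes.

6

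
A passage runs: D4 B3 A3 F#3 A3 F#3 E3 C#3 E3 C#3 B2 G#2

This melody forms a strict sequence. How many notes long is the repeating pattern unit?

There are 12 notes; a 4-note unit gives 3 cells:
D4 B3 A3 F#3 | A3 F#3 E3 C#3 | E3 C#3 B2 G#2
Every group is a transposition down a 4th of the one before; no shorter unit works.

4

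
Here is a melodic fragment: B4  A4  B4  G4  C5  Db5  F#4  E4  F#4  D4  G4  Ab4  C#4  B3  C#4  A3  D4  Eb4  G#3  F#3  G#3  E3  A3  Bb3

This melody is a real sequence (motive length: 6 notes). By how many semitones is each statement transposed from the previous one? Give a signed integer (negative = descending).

Taking 6-note groups, the heads are B4, F#4, C#4, G#3: the pattern moves down a 4th.
B4 to F#4 spans -5 semitones.

-5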